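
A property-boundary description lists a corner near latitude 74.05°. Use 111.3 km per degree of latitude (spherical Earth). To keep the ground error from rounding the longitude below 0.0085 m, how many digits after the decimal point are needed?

At 74.05° one degree of longitude covers 111300 × cos 74.05° ≈ 111300 × 0.2748 ≈ 30585.1 m.
N decimal places → at most half a unit in the last place, 0.5 × 10⁻ᴺ° = 30585.1/2 × 10⁻ᴺ m.
Setting 15292.5 × 10⁻ᴺ ≤ 0.0085 gives 10ᴺ ≥ 1.799e+06, i.e. N ≥ 6.26.
At 6 places the error can reach 0.0153 m, but 7 places keeps it to 0.00153 m.

7 decimal places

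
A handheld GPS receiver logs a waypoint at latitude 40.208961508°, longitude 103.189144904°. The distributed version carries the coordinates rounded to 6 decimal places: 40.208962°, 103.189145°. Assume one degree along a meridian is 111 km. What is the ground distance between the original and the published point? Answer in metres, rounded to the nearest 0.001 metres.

0.055 metres

Δlat = 40.208961508 − 40.208962 = -0.000000492°; Δlon = 103.189144904 − 103.189145 = -0.000000096°.
N–S: -0.000000492° × 111000 m/° = -0.054612 m.
E–W at 40.209°: -0.000000096° × 111000 × cos 40.209° = -0.000000096 × 111000 × 0.7637 ≈ -0.00813793 m.
Hypotenuse of the two orthogonal shifts: √(0.054612² + 0.00813793²) = 0.055215 m.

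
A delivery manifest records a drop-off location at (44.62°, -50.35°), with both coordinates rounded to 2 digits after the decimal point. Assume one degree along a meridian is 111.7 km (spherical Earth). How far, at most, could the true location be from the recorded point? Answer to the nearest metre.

Rounding to 2 decimal places leaves each coordinate within ±0.005° of the true value.
North–south component: 0.005° × 111700 = 558.5 m.
E–W at 44.62°: 0.005° × 111700 × cos 44.62° = 0.005 × 111700 × 0.7118 ≈ 397.53 m.
The two errors are perpendicular, so the maximum displacement is √(558.5² + 397.53²) ≈ 685.53 m.

686 metres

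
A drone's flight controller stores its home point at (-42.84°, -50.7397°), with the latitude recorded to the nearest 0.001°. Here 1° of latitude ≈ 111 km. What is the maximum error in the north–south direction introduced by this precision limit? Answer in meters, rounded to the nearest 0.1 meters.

55.5 meters

Rounding to 3 decimal places leaves the latitude within ±0.0005° of the true value.
Along the meridian that is 0.0005° × 111000 m/° = 55.5 m.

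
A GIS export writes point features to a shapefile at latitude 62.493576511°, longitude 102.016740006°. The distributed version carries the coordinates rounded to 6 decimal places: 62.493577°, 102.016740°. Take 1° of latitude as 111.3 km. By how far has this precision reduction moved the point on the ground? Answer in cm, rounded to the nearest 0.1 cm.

The latitude changed by -0.000000489° and the longitude by +0.000000006°.
N–S: -0.000000489° × 111300 m/° = -0.0544257 m.
E–W at 62.4936°: 0.000000006° × 111300 × cos 62.4936° = 0.000000006 × 111300 × 0.4618 ≈ 0.000308423 m.
Distance: √(0.0544257² + 0.000308423²) ≈ 0.0544266 m.
That is 0.0544266 m = 5.4427 cm.

5.4 cm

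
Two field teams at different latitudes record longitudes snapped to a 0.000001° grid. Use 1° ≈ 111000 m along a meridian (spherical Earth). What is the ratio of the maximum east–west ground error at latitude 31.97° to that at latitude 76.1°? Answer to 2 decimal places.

With a 0.000001° grid the true value lies within half a step, ±0.000001°/2 = ±5e-07°, of the stored one.
At 31.97°: 5e-07° × 111000 × cos 31.97° = 5e-07 × 111000 × 0.8483 ≈ 0.047082 m.
At 76.1°: 5e-07° × 111000 × cos 76.1° = 5e-07 × 111000 × 0.2402 ≈ 0.013333 m.
Ratio: 0.047082 / 0.013333 = cos 31.97° / cos 76.1° ≈ 3.5313.

3.53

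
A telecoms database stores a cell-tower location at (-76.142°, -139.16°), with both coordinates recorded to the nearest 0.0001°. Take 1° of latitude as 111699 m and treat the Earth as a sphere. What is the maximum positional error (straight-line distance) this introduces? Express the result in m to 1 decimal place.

5.7 m

Rounding to 4 decimal places leaves each coordinate within ±5e-05° of the true value.
Latitude error → 5e-05 × 111699 = 5.58495 m along the meridian.
E–W at 76.142°: 5e-05° × 111699 × cos 76.142° = 5e-05 × 111699 × 0.2395 ≈ 1.33769 m.
Worst case both components are at the extreme and orthogonal: √(5.58495² + 1.33769²) ≈ 5.74292 m.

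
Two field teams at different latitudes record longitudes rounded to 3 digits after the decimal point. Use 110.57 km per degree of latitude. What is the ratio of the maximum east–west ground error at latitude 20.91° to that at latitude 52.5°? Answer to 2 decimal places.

1.53

Rounding to 3 decimal places leaves the longitude within ±0.0005° of the true value.
At 20.91°: 0.0005° × 110570 × cos 20.91° = 0.0005 × 110570 × 0.9341 ≈ 51.644 m.
At 52.5°: 0.0005° × 110570 × cos 52.5° = 0.0005 × 110570 × 0.6088 ≈ 33.655 m.
The ratio reduces to cos 20.91° / cos 52.5° = 0.9341/0.6088 ≈ 1.5345.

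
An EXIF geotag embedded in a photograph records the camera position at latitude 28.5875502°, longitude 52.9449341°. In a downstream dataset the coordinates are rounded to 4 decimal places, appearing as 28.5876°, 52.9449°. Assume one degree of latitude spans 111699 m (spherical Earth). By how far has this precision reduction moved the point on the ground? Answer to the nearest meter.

6 meters

The latitude changed by -0.0000498° and the longitude by +0.0000341°.
North–south shift: -0.0000498 × 111699 = -5.56261 m.
East–west at this latitude: 0.0000341° × 111699 × cos 28.5876° ≈ 0.0000341 × 98081.4 = 3.34458 m.
Combined displacement = (5.56261² + 3.34458²)^½ ≈ 6.49067 m.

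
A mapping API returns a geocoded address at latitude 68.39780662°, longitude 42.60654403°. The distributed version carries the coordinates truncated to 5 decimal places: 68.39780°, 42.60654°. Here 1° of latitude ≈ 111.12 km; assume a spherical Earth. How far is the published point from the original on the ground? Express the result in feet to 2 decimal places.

The latitude changed by +0.00000662° and the longitude by +0.00000403°.
N–S: 0.00000662° × 111120 m/° = 0.735614 m.
E–W at 68.3978°: 0.00000403° × 111120 × cos 68.3978° = 0.00000403 × 111120 × 0.3682 ≈ 0.164867 m.
Combined displacement = (0.735614² + 0.164867²)^½ ≈ 0.753863 m.
Converting: 0.753863 m × 3.2808 ft/m ≈ 2.4733 ft.

2.47 feet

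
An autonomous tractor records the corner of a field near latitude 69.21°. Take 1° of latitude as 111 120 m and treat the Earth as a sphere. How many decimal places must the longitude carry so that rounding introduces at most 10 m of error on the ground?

At 69.21° one degree of longitude covers 111120 × cos 69.21° ≈ 111120 × 0.3549 ≈ 39441.4 m.
Rounding to N decimal places gives at most 0.5 × 10⁻ᴺ degrees of error, i.e. 0.5 × 10⁻ᴺ × 39441.4 m.
Need 0.5 × 39441.4 × 10⁻ᴺ ≤ 10 → 10⁻ᴺ ≤ 5.071e-04, so N ≥ 3.29.
N = 3 would give 19.7 m (too coarse); N = 4 gives 1.97 m ≤ 10 m.

4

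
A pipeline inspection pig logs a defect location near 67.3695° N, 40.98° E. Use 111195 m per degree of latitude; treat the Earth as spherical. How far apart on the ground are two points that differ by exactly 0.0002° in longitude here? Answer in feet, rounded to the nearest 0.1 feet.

28.1 feet

0.0002° of longitude at 67.3695° is 0.0002 × 111195 × cos 67.3695° ≈ 0.0002 × 42786.4 = 8.55727 m.
In feet: 8.55727 m ÷ 0.3048 ≈ 28.075 ft.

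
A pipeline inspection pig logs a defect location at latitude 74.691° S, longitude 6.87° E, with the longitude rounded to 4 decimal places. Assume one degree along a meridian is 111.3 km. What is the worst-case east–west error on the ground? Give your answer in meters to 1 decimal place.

Rounding to 4 decimal places leaves the longitude within ±5e-05° of the true value.
At latitude 74.691° a degree of longitude spans 111300 m × cos 74.691° = 111300 × 0.2640 ≈ 29385.9 m.
East–west error: 5e-05° × 29385.9 m/° ≈ 1.4693 m.

1.5 meters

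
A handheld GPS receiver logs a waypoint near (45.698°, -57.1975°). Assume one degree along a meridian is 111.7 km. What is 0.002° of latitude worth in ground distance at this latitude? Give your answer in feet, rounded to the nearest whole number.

733 feet

Along a meridian 0.002° is 0.002 × 111700 = 223.4 m.
In feet: 223.4 m ÷ 0.3048 ≈ 732.94 ft.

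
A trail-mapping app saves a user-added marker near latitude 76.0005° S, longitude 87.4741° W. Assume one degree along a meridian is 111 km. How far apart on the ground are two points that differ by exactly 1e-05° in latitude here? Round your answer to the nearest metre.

1 metres

Along a meridian 1e-05° is 1e-05 × 111000 = 1.11 m.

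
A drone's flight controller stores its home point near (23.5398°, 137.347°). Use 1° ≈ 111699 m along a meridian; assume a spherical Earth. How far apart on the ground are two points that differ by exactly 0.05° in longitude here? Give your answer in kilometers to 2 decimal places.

0.05° of longitude at 23.5398° is 0.05 × 111699 × cos 23.5398° ≈ 0.05 × 102404 = 5120.19 m.
That is 5120.19 m = 5.1202 km.

5.12 kilometers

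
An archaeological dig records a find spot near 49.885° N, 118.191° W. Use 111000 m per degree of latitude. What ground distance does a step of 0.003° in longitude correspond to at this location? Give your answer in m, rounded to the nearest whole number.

0.003° of longitude at 49.885° is 0.003 × 111000 × cos 49.885° ≈ 0.003 × 71519.9 = 214.56 m.

215 m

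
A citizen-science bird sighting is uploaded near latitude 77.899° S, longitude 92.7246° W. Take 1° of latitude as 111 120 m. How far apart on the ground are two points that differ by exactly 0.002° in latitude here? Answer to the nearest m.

Along a meridian 0.002° is 0.002 × 111120 = 222.24 m.

222 m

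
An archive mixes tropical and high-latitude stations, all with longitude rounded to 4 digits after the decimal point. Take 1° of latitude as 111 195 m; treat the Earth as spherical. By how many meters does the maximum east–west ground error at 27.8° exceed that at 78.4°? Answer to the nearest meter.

4 meters

Rounding to 4 decimal places leaves the longitude within ±5e-05° of the true value.
Error at 27.8° = 5e-05° × 111195 × cos 27.8° ≈ 5.5598 × 0.8846 = 4.918 m.
Error at 78.4° = 5e-05° × 111195 × cos 78.4° ≈ 5.5598 × 0.2011 = 1.1179 m.
Difference: 4.918 − 1.1179 = 3.8001 m.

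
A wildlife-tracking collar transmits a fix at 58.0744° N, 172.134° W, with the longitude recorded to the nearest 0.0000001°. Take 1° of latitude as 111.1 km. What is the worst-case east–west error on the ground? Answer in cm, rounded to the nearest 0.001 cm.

Rounding to 7 decimal places leaves the longitude within ±5e-08° of the true value.
At latitude 58.0744° a degree of longitude spans 111100 m × cos 58.0744° = 111100 × 0.5288 ≈ 58751.6 m.
So at most 5e-08° × 58751.6 ≈ 0.00293758 m east–west.
That is 0.00293758 m = 0.29376 cm.

0.294 cm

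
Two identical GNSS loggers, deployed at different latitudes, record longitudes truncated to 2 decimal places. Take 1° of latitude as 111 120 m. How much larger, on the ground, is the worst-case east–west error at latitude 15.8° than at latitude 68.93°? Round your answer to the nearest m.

Truncating at 2 decimal places can drop up to a full unit in the last place, so the longitude may be off by as much as 0.01°.
Error at 15.8° = 0.01° × 111120 × cos 15.8° ≈ 1111.2 × 0.9622 = 1069.2 m.
At 68.93°: 0.01° × 111120 × cos 68.93° = 0.01 × 111120 × 0.3595 ≈ 399.49 m.
So the lower-latitude error exceeds the higher by 1069.2 − 399.49 = 669.73 m.

670 m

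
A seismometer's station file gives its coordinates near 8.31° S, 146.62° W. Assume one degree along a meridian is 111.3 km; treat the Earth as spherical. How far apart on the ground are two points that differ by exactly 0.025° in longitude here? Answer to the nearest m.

At 8.31° a degree of longitude is 111300 × cos 8.31° ≈ 110131 m, so 0.025° corresponds to 2753.29 m.

2753 m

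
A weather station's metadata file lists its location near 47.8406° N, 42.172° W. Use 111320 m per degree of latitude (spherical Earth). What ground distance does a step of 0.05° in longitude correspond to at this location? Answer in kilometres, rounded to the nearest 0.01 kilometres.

0.05° of longitude at 47.8406° is 0.05 × 111320 × cos 47.8406° ≈ 0.05 × 74717.5 = 3735.87 m.
That is 3735.87 m = 3.7359 km.

3.74 kilometres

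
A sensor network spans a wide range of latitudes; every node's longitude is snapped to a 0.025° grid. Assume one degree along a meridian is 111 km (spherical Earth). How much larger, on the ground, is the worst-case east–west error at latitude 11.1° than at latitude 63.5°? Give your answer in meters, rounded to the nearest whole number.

With a 0.025° grid the true value lies within half a step, ±0.025°/2 = ±0.0125°, of the stored one.
At 11.1°: 0.0125° × 111000 × cos 11.1° = 0.0125 × 111000 × 0.9813 ≈ 1361.5 m.
At 63.5°: 0.0125° × 111000 × cos 63.5° = 0.0125 × 111000 × 0.4462 ≈ 619.1 m.
Difference: 1361.5 − 619.1 = 742.44 m.

742 meters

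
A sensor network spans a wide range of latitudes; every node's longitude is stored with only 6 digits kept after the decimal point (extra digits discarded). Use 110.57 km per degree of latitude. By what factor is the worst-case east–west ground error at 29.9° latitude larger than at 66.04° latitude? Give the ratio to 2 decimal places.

2.13

Truncating at 6 decimal places can drop up to a full unit in the last place, so the longitude may be off by as much as 1e-06°.
Error at 29.9° = 1e-06° × 110570 × cos 29.9° ≈ 0.11057 × 0.8669 = 0.095853 m.
Error at 66.04° = 1e-06° × 110570 × cos 66.04° ≈ 0.11057 × 0.4061 = 0.044902 m.
Ratio: 0.095853 / 0.044902 = cos 29.9° / cos 66.04° ≈ 2.1347.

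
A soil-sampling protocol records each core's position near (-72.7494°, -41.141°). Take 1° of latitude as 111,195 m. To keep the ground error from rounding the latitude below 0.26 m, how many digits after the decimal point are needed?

6

One degree of latitude covers 111195 m.
With N decimal places the half-ulp bound is 0.5·10⁻ᴺ°, or 0.5·10⁻ᴺ × 111195 m on the ground.
Setting 55597.5 × 10⁻ᴺ ≤ 0.26 gives 10ᴺ ≥ 2.138e+05, i.e. N ≥ 5.33.
So 6 decimal places suffice (0.0556 m); 5 would allow up to 0.556 m.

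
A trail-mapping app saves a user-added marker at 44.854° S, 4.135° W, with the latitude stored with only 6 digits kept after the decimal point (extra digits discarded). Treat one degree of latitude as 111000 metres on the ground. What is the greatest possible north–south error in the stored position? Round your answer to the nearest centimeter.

Truncating at 6 decimal places can drop up to a full unit in the last place, so the latitude may be off by as much as 1e-06°.
So the N–S error is at most 1e-06 × 111000 = 0.111 m.
That is 0.111 m = 11.1 cm.

11 centimeters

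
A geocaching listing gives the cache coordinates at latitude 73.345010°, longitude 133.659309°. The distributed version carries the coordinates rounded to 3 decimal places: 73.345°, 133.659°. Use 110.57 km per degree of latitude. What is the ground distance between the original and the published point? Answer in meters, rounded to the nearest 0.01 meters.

9.85 meters

Δlat = 73.345010 − 73.345 = +0.000010°; Δlon = 133.659309 − 133.659 = +0.000309°.
N–S: 0.000010° × 110570 m/° = 1.1057 m.
E–W at 73.345°: 0.000309° × 110570 × cos 73.345° = 0.000309 × 110570 × 0.2866 ≈ 9.79229 m.
Combined displacement = (1.1057² + 9.79229²)^½ ≈ 9.85452 m.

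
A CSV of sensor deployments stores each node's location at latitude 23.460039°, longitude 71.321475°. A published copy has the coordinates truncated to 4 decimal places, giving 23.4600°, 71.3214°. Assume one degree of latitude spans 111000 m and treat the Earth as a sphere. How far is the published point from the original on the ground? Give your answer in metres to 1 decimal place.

The latitude changed by +0.000039° and the longitude by +0.000075°.
North–south shift: 0.000039 × 111000 = 4.329 m.
E–W at 23.46°: 0.000075° × 111000 × cos 23.46° = 0.000075 × 111000 × 0.9173 ≈ 7.63684 m.
Distance: √(4.329² + 7.63684²) ≈ 8.77847 m.

8.8 metres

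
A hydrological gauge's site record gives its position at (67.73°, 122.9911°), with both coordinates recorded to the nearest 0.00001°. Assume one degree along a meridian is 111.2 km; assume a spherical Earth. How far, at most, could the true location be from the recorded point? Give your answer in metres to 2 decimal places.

Rounding to 5 decimal places leaves each coordinate within ±5e-06° of the true value.
N–S: 5e-06° × 111200 m/° = 0.556 m.
E–W at 67.73°: 5e-06° × 111200 × cos 67.73° = 5e-06 × 111200 × 0.3790 ≈ 0.210708 m.
The two errors are perpendicular, so the maximum displacement is √(0.556² + 0.210708²) ≈ 0.594587 m.

0.59 metres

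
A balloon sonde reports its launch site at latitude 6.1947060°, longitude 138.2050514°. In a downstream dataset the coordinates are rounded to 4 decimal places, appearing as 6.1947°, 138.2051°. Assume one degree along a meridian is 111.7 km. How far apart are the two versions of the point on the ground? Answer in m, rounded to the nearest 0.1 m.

5.4 m

The latitude changed by +0.0000060° and the longitude by -0.0000486°.
North–south shift: 0.0000060 × 111700 = 0.6702 m.
E–W at 6.1947°: -0.0000486° × 111700 × cos 6.1947° = -0.0000486 × 111700 × 0.9942 ≈ -5.39692 m.
Distance: √(0.6702² + 5.39692²) ≈ 5.43838 m.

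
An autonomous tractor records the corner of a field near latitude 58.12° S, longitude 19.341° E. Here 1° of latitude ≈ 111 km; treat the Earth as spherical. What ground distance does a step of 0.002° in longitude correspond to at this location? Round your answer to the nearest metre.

117 metres

At 58.12° a degree of longitude is 111000 × cos 58.12° ≈ 58623.8 m, so 0.002° corresponds to 117.248 m.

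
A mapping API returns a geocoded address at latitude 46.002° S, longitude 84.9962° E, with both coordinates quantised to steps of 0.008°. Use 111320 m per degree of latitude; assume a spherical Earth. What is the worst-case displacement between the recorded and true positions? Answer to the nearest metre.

With a 0.008° grid the true value lies within half a step, ±0.008°/2 = ±0.004°, of the stored one.
North–south component: 0.004° × 111320 = 445.28 m.
Longitude error → 0.004 × 111320 × cos 46.002° = 0.004 × 111320 × 0.6946 ≈ 309.306 m.
Worst case both components are at the extreme and orthogonal: √(445.28² + 309.306²) ≈ 542.167 m.

542 metres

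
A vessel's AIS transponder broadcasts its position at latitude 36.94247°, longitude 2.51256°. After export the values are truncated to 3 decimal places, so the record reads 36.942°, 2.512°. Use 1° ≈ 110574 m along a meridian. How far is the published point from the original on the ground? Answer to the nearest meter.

72 meters

Δlat = 36.94247 − 36.942 = +0.00047°; Δlon = 2.51256 − 2.512 = +0.00056°.
N–S: 0.00047° × 110574 m/° = 51.9698 m.
East–west at this latitude: 0.00056° × 110574 × cos 36.942° ≈ 0.00056 × 88375.6 = 49.4904 m.
Distance: √(51.9698² + 49.4904²) ≈ 71.7646 m.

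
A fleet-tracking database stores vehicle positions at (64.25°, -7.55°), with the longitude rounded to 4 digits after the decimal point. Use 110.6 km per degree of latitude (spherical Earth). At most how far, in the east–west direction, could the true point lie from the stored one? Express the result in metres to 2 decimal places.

2.40 metres

Rounding to 4 decimal places leaves the longitude within ±5e-05° of the true value.
One degree of longitude at 64.25° is 110600 × cos 64.25° ≈ 110600 × 0.4344 = 48049.6 m.
So at most 5e-05° × 48049.6 ≈ 2.40248 m east–west.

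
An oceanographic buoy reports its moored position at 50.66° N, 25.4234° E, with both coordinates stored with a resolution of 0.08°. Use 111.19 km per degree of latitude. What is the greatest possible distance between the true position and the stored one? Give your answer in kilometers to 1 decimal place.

5.3 kilometers

With a 0.08° grid the true value lies within half a step, ±0.08°/2 = ±0.04°, of the stored one.
North–south component: 0.04° × 111190 = 4447.6 m.
Longitude error → 0.04 × 111190 × cos 50.66° = 0.04 × 111190 × 0.6339 ≈ 2819.43 m.
Combining orthogonally: (4447.6² + 2819.43²)^½ ≈ 5265.96 m.
That is 5265.96 m = 5.266 km.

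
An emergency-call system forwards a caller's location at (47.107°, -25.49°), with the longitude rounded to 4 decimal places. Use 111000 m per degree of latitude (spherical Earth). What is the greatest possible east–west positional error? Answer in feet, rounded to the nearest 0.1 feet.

Rounding to 4 decimal places leaves the longitude within ±5e-05° of the true value.
At latitude 47.107° a degree of longitude spans 111000 m × cos 47.107° = 111000 × 0.6806 ≈ 75550.1 m.
East–west error: 5e-05° × 75550.1 m/° ≈ 3.7775 m.
In feet: 3.7775 m ÷ 0.3048 ≈ 12.393 ft.

12.4 feet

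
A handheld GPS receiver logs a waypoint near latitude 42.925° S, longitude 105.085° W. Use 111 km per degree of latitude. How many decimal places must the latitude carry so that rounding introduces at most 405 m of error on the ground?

3 decimal places

One degree of latitude covers 111000 m.
With N decimal places the half-ulp bound is 0.5·10⁻ᴺ°, or 0.5·10⁻ᴺ × 111000 m on the ground.
Need 0.5 × 111000 × 10⁻ᴺ ≤ 405 → 10⁻ᴺ ≤ 7.297e-03, so N ≥ 2.14.
So 3 decimal places suffice (55.5 m); 2 would allow up to 555 m.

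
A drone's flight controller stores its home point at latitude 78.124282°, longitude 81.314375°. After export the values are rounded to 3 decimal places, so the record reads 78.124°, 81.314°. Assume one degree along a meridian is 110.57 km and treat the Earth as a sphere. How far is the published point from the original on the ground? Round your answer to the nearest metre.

32 metres

The latitude changed by +0.000282° and the longitude by +0.000375°.
North–south shift: 0.000282 × 110570 = 31.1807 m.
East–west at this latitude: 0.000375° × 110570 × cos 78.124° ≈ 0.000375 × 22754.7 = 8.533 m.
Combined displacement = (31.1807² + 8.533²)^½ ≈ 32.3272 m.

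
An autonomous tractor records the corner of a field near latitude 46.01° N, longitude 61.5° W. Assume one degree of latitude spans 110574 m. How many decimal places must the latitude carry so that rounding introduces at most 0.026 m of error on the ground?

7 decimal places

One degree of latitude covers 110574 m.
With N decimal places the half-ulp bound is 0.5·10⁻ᴺ°, or 0.5·10⁻ᴺ × 110574 m on the ground.
Setting 55287 × 10⁻ᴺ ≤ 0.026 gives 10ᴺ ≥ 2.126e+06, i.e. N ≥ 6.33.
N = 6 would give 0.0553 m (too coarse); N = 7 gives 0.00553 m ≤ 0.026 m.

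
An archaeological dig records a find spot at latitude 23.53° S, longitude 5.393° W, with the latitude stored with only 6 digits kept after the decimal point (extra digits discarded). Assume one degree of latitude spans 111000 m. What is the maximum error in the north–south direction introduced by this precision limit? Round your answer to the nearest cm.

11 cm

Truncating at 6 decimal places can drop up to a full unit in the last place, so the latitude may be off by as much as 1e-06°.
So the N–S error is at most 1e-06 × 111000 = 0.111 m.
That is 0.111 m = 11.1 cm.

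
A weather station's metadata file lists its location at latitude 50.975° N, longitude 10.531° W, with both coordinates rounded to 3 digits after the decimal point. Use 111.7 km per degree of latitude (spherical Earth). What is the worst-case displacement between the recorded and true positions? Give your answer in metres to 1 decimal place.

66.0 metres

Rounding to 3 decimal places leaves each coordinate within ±0.0005° of the true value.
Latitude error → 0.0005 × 111700 = 55.85 m along the meridian.
Longitude error → 0.0005 × 111700 × cos 50.975° = 0.0005 × 111700 × 0.6297 ≈ 35.1665 m.
Combining orthogonally: (55.85² + 35.1665²)^½ ≈ 65.9993 m.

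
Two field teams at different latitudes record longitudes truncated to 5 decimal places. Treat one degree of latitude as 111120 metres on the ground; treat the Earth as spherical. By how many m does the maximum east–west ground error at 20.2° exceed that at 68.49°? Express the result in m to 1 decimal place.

0.6 m

Truncating at 5 decimal places can drop up to a full unit in the last place, so the longitude may be off by as much as 1e-05°.
Error at 20.2° = 1e-05° × 111120 × cos 20.2° ≈ 1.1112 × 0.9385 = 1.0429 m.
Error at 68.49° = 1e-05° × 111120 × cos 68.49° ≈ 1.1112 × 0.3667 = 0.40744 m.
So the lower-latitude error exceeds the higher by 1.0429 − 0.40744 = 0.63542 m.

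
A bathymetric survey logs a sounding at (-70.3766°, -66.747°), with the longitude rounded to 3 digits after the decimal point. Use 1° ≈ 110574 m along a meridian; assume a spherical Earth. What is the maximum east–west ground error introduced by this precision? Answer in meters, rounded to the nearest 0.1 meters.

Rounding to 3 decimal places leaves the longitude within ±0.0005° of the true value.
Parallels shrink by cos φ, so at 70.3766° a degree of longitude is 110574 × 0.3358 ≈ 37134.8 m.
So at most 0.0005° × 37134.8 ≈ 18.5674 m east–west.

18.6 meters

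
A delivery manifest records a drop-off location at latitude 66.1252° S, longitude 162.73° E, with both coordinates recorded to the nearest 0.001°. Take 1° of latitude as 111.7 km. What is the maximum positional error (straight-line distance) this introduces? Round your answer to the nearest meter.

Rounding to 3 decimal places leaves each coordinate within ±0.0005° of the true value.
N–S: 0.0005° × 111700 m/° = 55.85 m.
East–west component at 66.1252°: 0.0005° × 111700 × cos 66.1252° ≈ 0.0005 × 45209.4 ≈ 22.6047 m.
Worst case both components are at the extreme and orthogonal: √(55.85² + 22.6047²) ≈ 60.2511 m.

60 meters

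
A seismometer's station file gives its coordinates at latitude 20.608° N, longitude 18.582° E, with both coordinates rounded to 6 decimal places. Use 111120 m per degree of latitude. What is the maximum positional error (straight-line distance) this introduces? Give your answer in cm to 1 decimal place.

7.6 cm

Rounding to 6 decimal places leaves each coordinate within ±5e-07° of the true value.
Latitude error → 5e-07 × 111120 = 0.05556 m along the meridian.
East–west component at 20.608°: 5e-07° × 111120 × cos 20.608° ≈ 5e-07 × 104009 ≈ 0.0520047 m.
The two errors are perpendicular, so the maximum displacement is √(0.05556² + 0.0520047²) ≈ 0.0761013 m.
That is 0.0761013 m = 7.6101 cm.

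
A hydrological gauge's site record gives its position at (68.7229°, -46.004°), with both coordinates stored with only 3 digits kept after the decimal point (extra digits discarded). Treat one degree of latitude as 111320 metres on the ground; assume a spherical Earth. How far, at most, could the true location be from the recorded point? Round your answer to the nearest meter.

118 meters

Truncating at 3 decimal places can drop up to a full unit in the last place, so each coordinate may be off by as much as 0.001°.
North–south component: 0.001° × 111320 = 111.32 m.
E–W at 68.7229°: 0.001° × 111320 × cos 68.7229° = 0.001 × 111320 × 0.3629 ≈ 40.3957 m.
The two errors are perpendicular, so the maximum displacement is √(111.32² + 40.3957²) ≈ 118.423 m.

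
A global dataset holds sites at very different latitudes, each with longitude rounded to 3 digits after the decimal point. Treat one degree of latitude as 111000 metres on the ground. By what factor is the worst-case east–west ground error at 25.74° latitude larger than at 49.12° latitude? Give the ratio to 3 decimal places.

Rounding to 3 decimal places leaves the longitude within ±0.0005° of the true value.
Error at 25.74° = 0.0005° × 111000 × cos 25.74° ≈ 55.5 × 0.9008 = 49.993 m.
Error at 49.12° = 0.0005° × 111000 × cos 49.12° ≈ 55.5 × 0.6545 = 36.323 m.
The ratio reduces to cos 25.74° / cos 49.12° = 0.9008/0.6545 ≈ 1.3763.

1.376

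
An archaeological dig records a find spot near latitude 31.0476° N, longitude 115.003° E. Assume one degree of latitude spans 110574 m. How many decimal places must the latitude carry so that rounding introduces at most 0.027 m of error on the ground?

One degree of latitude covers 110574 m.
Rounding to N decimal places gives at most 0.5 × 10⁻ᴺ degrees of error, i.e. 0.5 × 10⁻ᴺ × 110574 m.
Setting 55287 × 10⁻ᴺ ≤ 0.027 gives 10ᴺ ≥ 2.048e+06, i.e. N ≥ 6.31.
At 6 places the error can reach 0.0553 m, but 7 places keeps it to 0.00553 m.

7 decimal places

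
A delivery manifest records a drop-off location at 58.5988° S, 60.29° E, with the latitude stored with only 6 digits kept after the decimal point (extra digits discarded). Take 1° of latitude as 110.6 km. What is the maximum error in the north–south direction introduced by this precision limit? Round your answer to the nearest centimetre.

Truncating at 6 decimal places can drop up to a full unit in the last place, so the latitude may be off by as much as 1e-06°.
So the N–S error is at most 1e-06 × 110600 = 0.1106 m.
That is 0.1106 m = 11.06 cm.

11 centimetres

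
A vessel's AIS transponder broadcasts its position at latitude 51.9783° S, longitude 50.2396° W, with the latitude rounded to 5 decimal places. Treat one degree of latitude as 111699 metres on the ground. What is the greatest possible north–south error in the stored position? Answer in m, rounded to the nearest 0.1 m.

0.6 m

Rounding to 5 decimal places leaves the latitude within ±5e-06° of the true value.
North–south distance: 5e-06° × 111699 m/° = 0.558495 m.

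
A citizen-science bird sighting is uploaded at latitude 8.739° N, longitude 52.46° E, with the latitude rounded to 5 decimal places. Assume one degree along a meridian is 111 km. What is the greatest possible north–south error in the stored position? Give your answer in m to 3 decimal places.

0.555 m

Rounding to 5 decimal places leaves the latitude within ±5e-06° of the true value.
Along the meridian that is 5e-06° × 111000 m/° = 0.555 m.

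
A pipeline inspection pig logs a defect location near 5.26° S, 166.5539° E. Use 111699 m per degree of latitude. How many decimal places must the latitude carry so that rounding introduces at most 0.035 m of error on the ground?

7

One degree of latitude covers 111699 m.
With N decimal places the half-ulp bound is 0.5·10⁻ᴺ°, or 0.5·10⁻ᴺ × 111699 m on the ground.
Setting 55849.5 × 10⁻ᴺ ≤ 0.035 gives 10ᴺ ≥ 1.596e+06, i.e. N ≥ 6.20.
At 6 places the error can reach 0.0558 m, but 7 places keeps it to 0.00558 m.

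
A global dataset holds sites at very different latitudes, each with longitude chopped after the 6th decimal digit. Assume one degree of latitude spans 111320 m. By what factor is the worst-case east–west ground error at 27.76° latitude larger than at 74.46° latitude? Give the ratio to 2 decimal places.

Truncating at 6 decimal places can drop up to a full unit in the last place, so the longitude may be off by as much as 1e-06°.
At 27.76°: 1e-06° × 111320 × cos 27.76° = 1e-06 × 111320 × 0.8849 ≈ 0.098508 m.
Error at 74.46° = 1e-06° × 111320 × cos 74.46° ≈ 0.11132 × 0.2679 = 0.029824 m.
Ratio: 0.098508 / 0.029824 = cos 27.76° / cos 74.46° ≈ 3.3030.

3.30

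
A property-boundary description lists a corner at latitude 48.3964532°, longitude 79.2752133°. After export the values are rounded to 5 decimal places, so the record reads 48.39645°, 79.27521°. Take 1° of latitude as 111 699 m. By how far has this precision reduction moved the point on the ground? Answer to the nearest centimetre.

43 centimetres

The latitude changed by +0.0000032° and the longitude by +0.0000033°.
North–south shift: 0.0000032 × 111699 = 0.357437 m.
E–W at 48.3965°: 0.0000033° × 111699 × cos 48.3965° = 0.0000033 × 111699 × 0.6640 ≈ 0.244745 m.
Hypotenuse of the two orthogonal shifts: √(0.357437² + 0.244745²) = 0.433199 m.
That is 0.433199 m = 43.32 cm.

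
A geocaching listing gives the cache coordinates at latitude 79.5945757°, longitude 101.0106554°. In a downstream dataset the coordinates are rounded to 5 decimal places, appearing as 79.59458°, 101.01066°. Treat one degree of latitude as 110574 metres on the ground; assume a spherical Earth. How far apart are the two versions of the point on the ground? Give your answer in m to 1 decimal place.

Δlat = 79.5945757 − 79.59458 = -0.0000043°; Δlon = 101.0106554 − 101.01066 = -0.0000046°.
North–south shift: -0.0000043 × 110574 = -0.475468 m.
East–west at this latitude: -0.0000046° × 110574 × cos 79.5946° ≈ -0.0000046 × 19971 = -0.0918667 m.
Hypotenuse of the two orthogonal shifts: √(0.475468² + 0.0918667²) = 0.484262 m.

0.5 m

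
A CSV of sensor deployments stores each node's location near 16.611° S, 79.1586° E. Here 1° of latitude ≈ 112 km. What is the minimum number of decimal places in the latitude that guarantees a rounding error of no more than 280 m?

One degree of latitude covers 112000 m.
Rounding to N decimal places gives at most 0.5 × 10⁻ᴺ degrees of error, i.e. 0.5 × 10⁻ᴺ × 112000 m.
Need 0.5 × 112000 × 10⁻ᴺ ≤ 280 → 10⁻ᴺ ≤ 5.000e-03, so N ≥ 2.30.
At 2 places the error can reach 560 m, but 3 places keeps it to 56 m.

3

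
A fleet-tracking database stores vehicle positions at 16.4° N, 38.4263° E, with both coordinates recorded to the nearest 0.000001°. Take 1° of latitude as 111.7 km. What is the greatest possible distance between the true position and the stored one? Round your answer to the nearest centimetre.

8 centimetres

Rounding to 6 decimal places leaves each coordinate within ±5e-07° of the true value.
Latitude error → 5e-07 × 111700 = 0.05585 m along the meridian.
E–W at 16.4°: 5e-07° × 111700 × cos 16.4° = 5e-07 × 111700 × 0.9593 ≈ 0.0535777 m.
Worst case both components are at the extreme and orthogonal: √(0.05585² + 0.0535777²) ≈ 0.0773937 m.
That is 0.0773937 m = 7.7394 cm.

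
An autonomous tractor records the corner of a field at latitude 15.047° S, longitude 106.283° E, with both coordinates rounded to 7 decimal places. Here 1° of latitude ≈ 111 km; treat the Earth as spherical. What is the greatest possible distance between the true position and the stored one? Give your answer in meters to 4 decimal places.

Rounding to 7 decimal places leaves each coordinate within ±5e-08° of the true value.
North–south component: 5e-08° × 111000 = 0.00555 m.
Longitude error → 5e-08 × 111000 × cos 15.047° = 5e-08 × 111000 × 0.9657 ≈ 0.00535971 m.
Combining orthogonally: (0.00555² + 0.00535971²)^½ ≈ 0.0077155 m.

0.0077 meters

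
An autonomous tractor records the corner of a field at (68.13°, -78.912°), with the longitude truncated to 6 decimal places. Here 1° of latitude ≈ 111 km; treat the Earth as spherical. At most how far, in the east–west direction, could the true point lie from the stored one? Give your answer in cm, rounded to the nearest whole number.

4 cm

Truncating at 6 decimal places can drop up to a full unit in the last place, so the longitude may be off by as much as 1e-06°.
One degree of longitude at 68.13° is 111000 × cos 68.13° ≈ 111000 × 0.3725 = 41347.7 m.
East–west error: 1e-06° × 41347.7 m/° ≈ 0.0413477 m.
That is 0.0413477 m = 4.1348 cm.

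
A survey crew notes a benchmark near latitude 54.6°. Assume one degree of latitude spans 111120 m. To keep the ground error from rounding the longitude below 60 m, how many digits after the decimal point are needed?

At 54.6° one degree of longitude covers 111120 × cos 54.6° ≈ 111120 × 0.5793 ≈ 64369.7 m.
Rounding to N decimal places gives at most 0.5 × 10⁻ᴺ degrees of error, i.e. 0.5 × 10⁻ᴺ × 64369.7 m.
Setting 32184.9 × 10⁻ᴺ ≤ 60 gives 10ᴺ ≥ 536.4, i.e. N ≥ 2.73.
So 3 decimal places suffice (32.2 m); 2 would allow up to 322 m.

3 decimal places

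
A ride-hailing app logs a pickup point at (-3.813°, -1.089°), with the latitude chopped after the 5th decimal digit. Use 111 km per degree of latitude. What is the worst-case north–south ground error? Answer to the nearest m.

Truncating at 5 decimal places can drop up to a full unit in the last place, so the latitude may be off by as much as 1e-05°.
Along the meridian that is 1e-05° × 111000 m/° = 1.11 m.

1 m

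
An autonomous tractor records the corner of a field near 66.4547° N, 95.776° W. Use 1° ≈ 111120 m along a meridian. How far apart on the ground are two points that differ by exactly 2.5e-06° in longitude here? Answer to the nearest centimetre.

At 66.4547° a degree of longitude is 111120 × cos 66.4547° ≈ 44389.6 m, so 2.5e-06° corresponds to 0.110974 m.
That is 0.110974 m = 11.097 cm.

11 centimetres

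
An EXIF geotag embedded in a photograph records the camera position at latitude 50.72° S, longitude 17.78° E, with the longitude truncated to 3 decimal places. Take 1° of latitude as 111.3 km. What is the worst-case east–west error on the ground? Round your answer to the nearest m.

70 m

Truncating at 3 decimal places can drop up to a full unit in the last place, so the longitude may be off by as much as 0.001°.
One degree of longitude at 50.72° is 111300 × cos 50.72° ≈ 111300 × 0.6331 = 70465.2 m.
East–west error: 0.001° × 70465.2 m/° ≈ 70.4652 m.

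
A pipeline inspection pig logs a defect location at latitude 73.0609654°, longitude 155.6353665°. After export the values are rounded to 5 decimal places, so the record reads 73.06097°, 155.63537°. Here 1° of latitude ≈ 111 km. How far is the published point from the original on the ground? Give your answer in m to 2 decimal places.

Δlat = 73.0609654 − 73.06097 = -0.0000046°; Δlon = 155.6353665 − 155.63537 = -0.0000035°.
North–south shift: -0.0000046 × 111000 = -0.5106 m.
E–W at 73.061°: -0.0000035° × 111000 × cos 73.061° = -0.0000035 × 111000 × 0.2914 ≈ -0.113191 m.
Combined displacement = (0.5106² + 0.113191²)^½ ≈ 0.522996 m.

0.52 m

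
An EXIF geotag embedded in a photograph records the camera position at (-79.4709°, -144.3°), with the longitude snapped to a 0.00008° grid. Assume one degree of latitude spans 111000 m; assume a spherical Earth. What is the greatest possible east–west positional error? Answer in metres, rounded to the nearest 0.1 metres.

With a 0.00008° grid the true value lies within half a step, ±0.00008°/2 = ±4e-05°, of the stored one.
One degree of longitude at 79.4709° is 111000 × cos 79.4709° ≈ 111000 × 0.1827 = 20283.6 m.
Maximum E–W displacement: 4e-05 × 20283.6 = 0.811343 m.

0.8 metres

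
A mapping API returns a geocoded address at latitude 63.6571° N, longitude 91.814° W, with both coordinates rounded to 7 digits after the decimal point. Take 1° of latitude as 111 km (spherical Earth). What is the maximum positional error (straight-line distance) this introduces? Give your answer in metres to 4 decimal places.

Rounding to 7 decimal places leaves each coordinate within ±5e-08° of the true value.
N–S: 5e-08° × 111000 m/° = 0.00555 m.
E–W at 63.6571°: 5e-08° × 111000 × cos 63.6571° = 5e-08 × 111000 × 0.4437 ≈ 0.00246277 m.
Combining orthogonally: (0.00555² + 0.00246277²)^½ ≈ 0.00607188 m.

0.0061 metres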